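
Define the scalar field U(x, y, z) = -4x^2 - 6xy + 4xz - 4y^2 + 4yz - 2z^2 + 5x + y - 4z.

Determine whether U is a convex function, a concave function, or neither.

U is quadratic, so its Hessian is the constant matrix H = [[-8, -6, 4], [-6, -8, 4], [4, 4, -4]].
Leading principal minors: -8, 28, -48.
Signs alternate −, +, − ⇒ H ≺ 0 ⇒ concave.

concave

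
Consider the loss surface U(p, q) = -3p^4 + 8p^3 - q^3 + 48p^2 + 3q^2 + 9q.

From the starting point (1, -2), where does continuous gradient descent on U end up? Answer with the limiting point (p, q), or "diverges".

(0, -1)

U is separable, so gradient descent decouples: p follows -∂U/∂p, q follows -∂U/∂q.
∂U/∂p = -12p(p - 4)(p + 2); at p=1 this is 108, so p decreases.
∂U/∂q = -3(q - 3)(q + 1); at q=-2 this is -15, so q increases.
p converges to its nearest critical value 0 (a local min of the p-part); q converges to -1. The iterate converges to (0, -1).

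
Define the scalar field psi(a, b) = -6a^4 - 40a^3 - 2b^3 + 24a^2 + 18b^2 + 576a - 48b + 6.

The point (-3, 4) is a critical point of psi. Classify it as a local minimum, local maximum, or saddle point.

saddle point

The mixed partial ∂²psi/∂a∂b is 0, so the Hessian at any point is diag(psi_aa, psi_bb) = diag(24(-3a^2 - 10a + 2), 12(-b + 3)).
At (-3, 4): H = diag(120, -12).
The eigenvalues have opposite signs, so H is indefinite: a saddle point.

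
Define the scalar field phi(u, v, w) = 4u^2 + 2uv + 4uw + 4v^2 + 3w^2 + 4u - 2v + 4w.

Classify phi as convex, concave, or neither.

phi is quadratic, so its Hessian is the constant matrix H = [[8, 2, 4], [2, 8, 0], [4, 0, 6]].
Leading principal minors: 8, 60, 232.
All positive ⇒ H ≻ 0 ⇒ convex.

convex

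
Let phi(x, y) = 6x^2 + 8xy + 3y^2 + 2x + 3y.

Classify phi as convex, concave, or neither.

phi is quadratic, so its Hessian is the constant matrix H = [[12, 8], [8, 6]].
det(H) = 8, tr(H) = 18.
det(H) > 0 and tr(H) > 0, so H is positive definite everywhere: convex.

convex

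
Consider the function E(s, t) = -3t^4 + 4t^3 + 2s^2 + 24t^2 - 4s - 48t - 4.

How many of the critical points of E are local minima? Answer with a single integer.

E separates as a function of s plus a function of t, so ∇E=0 decouples.
∂E/∂s = 4(s - 1) = 0 at s ∈ {1}; ∂E/∂t = -12(t - 2)(t - 1)(t + 2) = 0 at t ∈ {-2, 1, 2}.
The Hessian is diagonal: diag(E_ss, E_tt). Second derivatives: E_ss(1)=4; E_tt(-2)=-144, E_tt(1)=36, E_tt(2)=-48.
Local minima occur where both diagonal entries positive: (1, 1). Count: 1.

1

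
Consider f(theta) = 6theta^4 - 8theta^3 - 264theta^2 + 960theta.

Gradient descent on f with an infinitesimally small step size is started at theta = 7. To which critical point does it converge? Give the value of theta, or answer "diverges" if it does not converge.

f'(theta) = 24(theta - 4)(theta - 2)(theta + 5), so f'(7) = 4320.
Gradient descent moves in the -f' direction, i.e. theta is decreasing.
The nearest critical point in that direction is theta = 4, where f'' = 432 > 0 (a local minimum). The iterate converges there.

4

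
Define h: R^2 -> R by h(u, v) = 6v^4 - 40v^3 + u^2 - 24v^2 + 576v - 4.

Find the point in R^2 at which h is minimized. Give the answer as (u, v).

h(u,v) separates as P(u) + Q(v) − 4, so its minimum is min P + min Q − 4.
P'(u) = 2u vanishes at u ∈ {0}; Q'(v) = 24(v - 4)(v - 3)(v + 2) vanishes at v ∈ {-2, 3, 4}.
Local minima of P (where P''>0): P(0)=0. Local minima of Q: Q(-2)=-832, Q(4)=896.
So the global minimum of h is P(0) + Q(-2) − 4 = 0 − 832 − 4 = -836, attained at (0, -2).

(0, -2)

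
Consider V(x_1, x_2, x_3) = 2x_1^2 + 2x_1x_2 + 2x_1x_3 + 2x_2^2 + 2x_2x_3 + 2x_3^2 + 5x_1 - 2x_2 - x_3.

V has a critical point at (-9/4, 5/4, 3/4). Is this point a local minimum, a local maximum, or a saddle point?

The Hessian is constant: H = [[4, 2, 2], [2, 4, 2], [2, 2, 4]].
Leading principal minors: Δ₁ = 4, Δ₂ = 12, Δ₃ = 32.
All leading minors are positive, so H is positive definite: a local minimum.

local minimum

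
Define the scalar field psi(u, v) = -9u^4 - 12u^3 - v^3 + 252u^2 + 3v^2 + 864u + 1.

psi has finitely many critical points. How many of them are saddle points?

psi separates as a function of u plus a function of v, so ∇psi=0 decouples.
∂psi/∂u = -36(u - 4)(u + 2)(u + 3) = 0 at u ∈ {-3, -2, 4}; ∂psi/∂v = -3v(v - 2) = 0 at v ∈ {0, 2}.
The Hessian is diagonal: diag(psi_uu, psi_vv). Second derivatives: psi_uu(-3)=-252, psi_uu(-2)=216, psi_uu(4)=-1512; psi_vv(0)=6, psi_vv(2)=-6.
Saddle points occur where the two diagonal entries have opposite signs: (-3, 0), (-2, 2), (4, 0). Count: 3.

3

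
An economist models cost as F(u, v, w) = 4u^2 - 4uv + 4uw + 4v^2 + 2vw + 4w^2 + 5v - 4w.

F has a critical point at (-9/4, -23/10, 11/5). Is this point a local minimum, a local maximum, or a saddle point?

The Hessian is constant: H = [[8, -4, 4], [-4, 8, 2], [4, 2, 8]].
Leading principal minors: Δ₁ = 8, Δ₂ = 48, Δ₃ = 160.
All leading minors are positive, so H is positive definite: a local minimum.

local minimum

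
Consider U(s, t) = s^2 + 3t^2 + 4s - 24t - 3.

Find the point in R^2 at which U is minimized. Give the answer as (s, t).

(-2, 4)

U(s,t) separates as P(s) + Q(t) − 3, so its minimum is min P + min Q − 3.
P'(s) = 2s + 4 vanishes at s ∈ {-2}; Q'(t) = 6(t - 4) vanishes at t ∈ {4}.
Local minima of P (where P''>0): P(-2)=-4. Local minima of Q: Q(4)=-48.
So the global minimum of U is P(-2) + Q(4) − 3 = -4 − 48 − 3 = -55, attained at (-2, 4).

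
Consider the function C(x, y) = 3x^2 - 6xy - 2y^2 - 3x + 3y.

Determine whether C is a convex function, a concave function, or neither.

neither

C is quadratic, so its Hessian is the constant matrix H = [[6, -6], [-6, -4]].
det(H) = -60, tr(H) = 2.
det(H) < 0, so H is indefinite: neither convex nor concave.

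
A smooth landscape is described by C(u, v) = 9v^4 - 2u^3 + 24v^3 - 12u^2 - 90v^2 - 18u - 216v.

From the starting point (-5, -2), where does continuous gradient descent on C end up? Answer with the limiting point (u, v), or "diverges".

C is separable, so gradient descent decouples: u follows -∂C/∂u, v follows -∂C/∂v.
∂C/∂u = -6(u + 1)(u + 3); at u=-5 this is -48, so u increases.
∂C/∂v = 36(v - 2)(v + 1)(v + 3); at v=-2 this is 144, so v decreases.
u converges to its nearest critical value -3 (a local min of the u-part); v converges to -3. The iterate converges to (-3, -3).

(-3, -3)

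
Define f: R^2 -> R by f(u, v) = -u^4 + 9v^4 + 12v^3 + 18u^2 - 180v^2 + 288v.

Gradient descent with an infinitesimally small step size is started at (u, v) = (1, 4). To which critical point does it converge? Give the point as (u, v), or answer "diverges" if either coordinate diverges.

f is separable, so gradient descent decouples: u follows -∂f/∂u, v follows -∂f/∂v.
∂f/∂u = -4u(u - 3)(u + 3); at u=1 this is 32, so u decreases.
∂f/∂v = 36(v - 2)(v - 1)(v + 4); at v=4 this is 1728, so v decreases.
u converges to its nearest critical value 0 (a local min of the u-part); v converges to 2. The iterate converges to (0, 2).

(0, 2)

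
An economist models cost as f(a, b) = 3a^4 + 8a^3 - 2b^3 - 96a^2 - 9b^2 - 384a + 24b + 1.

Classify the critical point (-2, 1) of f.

The mixed partial ∂²f/∂a∂b is 0, so the Hessian at any point is diag(f_aa, f_bb) = diag(12(3a^2 + 4a - 16), -6(2b + 3)).
At (-2, 1): H = diag(-144, -30).
Both eigenvalues are negative, so H is negative definite: a local maximum.

local maximum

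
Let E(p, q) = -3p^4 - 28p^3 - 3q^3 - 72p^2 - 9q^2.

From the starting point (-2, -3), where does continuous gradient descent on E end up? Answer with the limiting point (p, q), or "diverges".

E is separable, so gradient descent decouples: p follows -∂E/∂p, q follows -∂E/∂q.
∂E/∂p = -12p(p + 3)(p + 4); at p=-2 this is 48, so p decreases.
∂E/∂q = -9q(q + 2); at q=-3 this is -27, so q increases.
p converges to its nearest critical value -3 (a local min of the p-part); q converges to -2. The iterate converges to (-3, -2).

(-3, -2)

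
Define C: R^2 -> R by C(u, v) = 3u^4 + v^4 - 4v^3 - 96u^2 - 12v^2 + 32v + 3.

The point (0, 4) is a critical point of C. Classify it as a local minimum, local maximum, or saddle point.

The mixed partial ∂²C/∂u∂v is 0, so the Hessian at any point is diag(C_uu, C_vv) = diag(12(3u^2 - 16), 12(v^2 - 2v - 2)).
At (0, 4): H = diag(-192, 72).
The eigenvalues have opposite signs, so H is indefinite: a saddle point.

saddle point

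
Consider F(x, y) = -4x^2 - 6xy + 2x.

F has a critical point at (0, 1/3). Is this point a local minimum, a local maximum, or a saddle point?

saddle point

The Hessian of F is constant: H = [[-8, -6], [-6, 0]].
det(H) = (-8)·0 − (-6)² = -36.
Since det(H) < 0, H is indefinite and the critical point is a saddle point.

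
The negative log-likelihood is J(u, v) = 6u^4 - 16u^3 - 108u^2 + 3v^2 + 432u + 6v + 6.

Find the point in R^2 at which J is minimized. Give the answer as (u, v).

(-3, -1)

J(u,v) separates as P(u) + Q(v) + 6, so its minimum is min P + min Q + 6.
P'(u) = 24(u - 3)(u - 2)(u + 3) vanishes at u ∈ {-3, 2, 3}; Q'(v) = 6v + 6 vanishes at v ∈ {-1}.
Local minima of P (where P''>0): P(-3)=-1350, P(3)=378. Local minima of Q: Q(-1)=-3.
So the global minimum of J is P(-3) + Q(-1) + 6 = -1350 − 3 + 6 = -1347, attained at (-3, -1).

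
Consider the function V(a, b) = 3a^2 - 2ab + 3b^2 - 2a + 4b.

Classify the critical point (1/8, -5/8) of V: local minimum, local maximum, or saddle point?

The Hessian of V is constant: H = [[6, -2], [-2, 6]].
det(H) = 6·6 − (-2)² = 32.
det(H) > 0 and tr(H) = 12 > 0, so H is positive definite and the point is a local minimum.

local minimum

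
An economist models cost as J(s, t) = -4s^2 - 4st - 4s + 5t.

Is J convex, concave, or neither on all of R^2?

neither

J is quadratic, so its Hessian is the constant matrix H = [[-8, -4], [-4, 0]].
det(H) = -16, tr(H) = -8.
det(H) < 0, so H is indefinite: neither convex nor concave.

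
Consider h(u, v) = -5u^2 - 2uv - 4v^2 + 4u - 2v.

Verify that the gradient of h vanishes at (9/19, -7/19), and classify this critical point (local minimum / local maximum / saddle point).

local maximum

∇h = (-10u - 2v + 4, -2u - 8v - 2); substituting (9/19, -7/19) gives ∇h = (0, 0), so (9/19, -7/19) is indeed a critical point.
The Hessian of h is constant: H = [[-10, -2], [-2, -8]].
det(H) = (-10)·(-8) − (-2)² = 76.
det(H) > 0 and tr(H) = -18 < 0, so H is negative definite and the point is a local maximum.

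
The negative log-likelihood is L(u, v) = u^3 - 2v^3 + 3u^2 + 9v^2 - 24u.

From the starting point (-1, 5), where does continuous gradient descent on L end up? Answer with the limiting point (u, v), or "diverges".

L is separable, so gradient descent decouples: u follows -∂L/∂u, v follows -∂L/∂v.
∂L/∂u = 3(u - 2)(u + 4); at u=-1 this is -27, so u increases.
∂L/∂v = -6v(v - 3); at v=5 this is -60, so v increases.
The v-coordinate has no critical point in that direction and runs off to infinity.

diverges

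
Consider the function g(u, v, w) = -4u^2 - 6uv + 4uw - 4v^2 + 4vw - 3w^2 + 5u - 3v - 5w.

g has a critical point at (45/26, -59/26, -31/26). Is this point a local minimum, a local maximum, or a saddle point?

local maximum

The Hessian is constant: H = [[-8, -6, 4], [-6, -8, 4], [4, 4, -6]].
Leading principal minors: Δ₁ = -8, Δ₂ = 28, Δ₃ = -104.
The minors alternate sign starting negative (−, +, −), so H is negative definite: a local maximum.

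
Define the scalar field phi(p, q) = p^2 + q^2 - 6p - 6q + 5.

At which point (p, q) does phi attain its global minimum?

phi(p,q) separates as A(p) + B(q) + 5, so its minimum is min A + min B + 5.
A'(p) = 2p - 6 vanishes at p ∈ {3}; B'(q) = 2q - 6 vanishes at q ∈ {3}.
Local minima of A (where A''>0): A(3)=-9. Local minima of B: B(3)=-9.
So the global minimum of phi is A(3) + B(3) + 5 = -9 − 9 + 5 = -13, attained at (3, 3).

(3, 3)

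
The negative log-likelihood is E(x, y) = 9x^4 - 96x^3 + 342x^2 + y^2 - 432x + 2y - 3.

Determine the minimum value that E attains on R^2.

E(x,y) separates as P(x) + Q(y) − 3, so its minimum is min P + min Q − 3.
P'(x) = 36(x - 4)(x - 3)(x - 1) vanishes at x ∈ {1, 3, 4}; Q'(y) = 2y + 2 vanishes at y ∈ {-1}.
Local minima of P (where P''>0): P(1)=-177, P(4)=-96. Local minima of Q: Q(-1)=-1.
So the global minimum of E is P(1) + Q(-1) − 3 = -177 − 1 − 3 = -181, attained at (1, -1).

-181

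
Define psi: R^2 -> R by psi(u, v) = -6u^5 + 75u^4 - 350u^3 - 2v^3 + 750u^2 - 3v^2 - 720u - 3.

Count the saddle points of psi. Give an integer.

4

psi separates as a function of u plus a function of v, so ∇psi=0 decouples.
∂psi/∂u = -30(u - 4)(u - 3)(u - 2)(u - 1) = 0 at u ∈ {1, 2, 3, 4}; ∂psi/∂v = -6v(v + 1) = 0 at v ∈ {-1, 0}.
The Hessian is diagonal: diag(psi_uu, psi_vv). Second derivatives: psi_uu(1)=180, psi_uu(2)=-60, psi_uu(3)=60, psi_uu(4)=-180; psi_vv(-1)=6, psi_vv(0)=-6.
Saddle points occur where the two diagonal entries have opposite signs: (1, 0), (2, -1), (3, 0), (4, -1). Count: 4.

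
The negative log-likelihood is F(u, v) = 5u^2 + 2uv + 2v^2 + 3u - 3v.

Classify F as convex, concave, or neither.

convex

F is quadratic, so its Hessian is the constant matrix H = [[10, 2], [2, 4]].
det(H) = 36, tr(H) = 14.
det(H) > 0 and tr(H) > 0, so H is positive definite everywhere: convex.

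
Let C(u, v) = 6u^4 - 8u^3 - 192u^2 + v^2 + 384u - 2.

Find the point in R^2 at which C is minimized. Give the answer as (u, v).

C(u,v) separates as P(u) + Q(v) − 2, so its minimum is min P + min Q − 2.
P'(u) = 24(u - 4)(u - 1)(u + 4) vanishes at u ∈ {-4, 1, 4}; Q'(v) = 2v vanishes at v ∈ {0}.
Local minima of P (where P''>0): P(-4)=-2560, P(4)=-512. Local minima of Q: Q(0)=0.
So the global minimum of C is P(-4) + Q(0) − 2 = -2560 + 0 − 2 = -2562, attained at (-4, 0).

(-4, 0)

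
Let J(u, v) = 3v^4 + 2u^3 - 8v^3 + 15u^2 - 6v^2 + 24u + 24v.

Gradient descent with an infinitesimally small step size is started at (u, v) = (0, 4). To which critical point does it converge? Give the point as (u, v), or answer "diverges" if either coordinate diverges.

(-1, 2)

J is separable, so gradient descent decouples: u follows -∂J/∂u, v follows -∂J/∂v.
∂J/∂u = 6(u + 1)(u + 4); at u=0 this is 24, so u decreases.
∂J/∂v = 12(v - 2)(v - 1)(v + 1); at v=4 this is 360, so v decreases.
u converges to its nearest critical value -1 (a local min of the u-part); v converges to 2. The iterate converges to (-1, 2).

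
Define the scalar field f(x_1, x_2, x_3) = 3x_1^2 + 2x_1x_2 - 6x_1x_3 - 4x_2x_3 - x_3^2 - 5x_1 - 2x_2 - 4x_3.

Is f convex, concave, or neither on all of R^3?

neither

f is quadratic, so its Hessian is the constant matrix H = [[6, 2, -6], [2, 0, -4], [-6, -4, -2]].
Leading principal minors: 6, -4, 8.
Neither pattern holds ⇒ H is indefinite ⇒ neither convex nor concave.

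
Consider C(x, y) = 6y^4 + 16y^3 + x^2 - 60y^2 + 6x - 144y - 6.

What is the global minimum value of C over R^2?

C(x,y) separates as P(x) + Q(y) − 6, so its minimum is min P + min Q − 6.
P'(x) = 2x + 6 vanishes at x ∈ {-3}; Q'(y) = 24(y - 2)(y + 1)(y + 3) vanishes at y ∈ {-3, -1, 2}.
Local minima of P (where P''>0): P(-3)=-9. Local minima of Q: Q(-3)=-54, Q(2)=-304.
So the global minimum of C is P(-3) + Q(2) − 6 = -9 − 304 − 6 = -319, attained at (-3, 2).

-319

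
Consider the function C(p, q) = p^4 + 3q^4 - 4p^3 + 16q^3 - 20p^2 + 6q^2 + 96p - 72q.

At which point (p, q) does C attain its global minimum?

(-3, 1)

C(p,q) separates as A(p) + B(q), so its minimum is min A + min B.
A'(p) = 4(p - 4)(p - 2)(p + 3) vanishes at p ∈ {-3, 2, 4}; B'(q) = 12(q - 1)(q + 2)(q + 3) vanishes at q ∈ {-3, -2, 1}.
Local minima of A (where A''>0): A(-3)=-279, A(4)=64. Local minima of B: B(-3)=81, B(1)=-47.
So the global minimum of C is A(-3) + B(1) = -279 − 47 = -326, attained at (-3, 1).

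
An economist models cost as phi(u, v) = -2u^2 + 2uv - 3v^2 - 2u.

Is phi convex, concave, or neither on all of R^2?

phi is quadratic, so its Hessian is the constant matrix H = [[-4, 2], [2, -6]].
det(H) = 20, tr(H) = -10.
det(H) > 0 and tr(H) < 0, so H is negative definite everywhere: concave.

concave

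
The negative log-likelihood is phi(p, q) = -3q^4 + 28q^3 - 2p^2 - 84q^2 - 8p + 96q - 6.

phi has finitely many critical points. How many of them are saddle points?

1

phi separates as a function of p plus a function of q, so ∇phi=0 decouples.
∂phi/∂p = -4(p + 2) = 0 at p ∈ {-2}; ∂phi/∂q = -12(q - 4)(q - 2)(q - 1) = 0 at q ∈ {1, 2, 4}.
The Hessian is diagonal: diag(phi_pp, phi_qq). Second derivatives: phi_pp(-2)=-4; phi_qq(1)=-36, phi_qq(2)=24, phi_qq(4)=-72.
Saddle points occur where the two diagonal entries have opposite signs: (-2, 2). Count: 1.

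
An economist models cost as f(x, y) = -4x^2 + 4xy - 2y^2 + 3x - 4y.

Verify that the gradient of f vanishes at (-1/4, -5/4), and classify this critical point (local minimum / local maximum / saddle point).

∇f = (-8x + 4y + 3, 4x - 4y - 4); substituting (-1/4, -5/4) gives ∇f = (0, 0), so (-1/4, -5/4) is indeed a critical point.
The Hessian of f is constant: H = [[-8, 4], [4, -4]].
det(H) = (-8)·(-4) − 4² = 16.
det(H) > 0 and tr(H) = -12 < 0, so H is negative definite and the point is a local maximum.

local maximum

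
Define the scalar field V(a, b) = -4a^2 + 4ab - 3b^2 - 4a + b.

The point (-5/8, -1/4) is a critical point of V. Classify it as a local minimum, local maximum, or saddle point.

local maximum

The Hessian of V is constant: H = [[-8, 4], [4, -6]].
det(H) = (-8)·(-6) − 4² = 32.
det(H) > 0 and tr(H) = -14 < 0, so H is negative definite and the point is a local maximum.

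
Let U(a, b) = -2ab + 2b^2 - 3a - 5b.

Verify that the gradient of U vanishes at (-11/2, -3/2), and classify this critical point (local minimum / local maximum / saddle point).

∇U = (-2b - 3, -2a + 4b - 5); substituting (-11/2, -3/2) gives ∇U = (0, 0), so (-11/2, -3/2) is indeed a critical point.
The Hessian of U is constant: H = [[0, -2], [-2, 4]].
det(H) = 0·4 − (-2)² = -4.
Since det(H) < 0, H is indefinite and the critical point is a saddle point.

saddle point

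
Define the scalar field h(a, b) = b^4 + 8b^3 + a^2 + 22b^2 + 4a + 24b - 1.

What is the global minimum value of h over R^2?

-14

h(a,b) separates as P(a) + Q(b) − 1, so its minimum is min P + min Q − 1.
P'(a) = 2a + 4 vanishes at a ∈ {-2}; Q'(b) = 4(b + 1)(b + 2)(b + 3) vanishes at b ∈ {-3, -2, -1}.
Local minima of P (where P''>0): P(-2)=-4. Local minima of Q: Q(-3)=-9, Q(-1)=-9.
So the global minimum of h is P(-2) + Q(-3) − 1 = -4 − 9 − 1 = -14, attained at (-2, -3).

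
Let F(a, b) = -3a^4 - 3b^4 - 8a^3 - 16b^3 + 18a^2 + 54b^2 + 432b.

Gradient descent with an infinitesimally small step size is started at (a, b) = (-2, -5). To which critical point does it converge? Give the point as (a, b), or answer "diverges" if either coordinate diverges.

diverges

F is separable, so gradient descent decouples: a follows -∂F/∂a, b follows -∂F/∂b.
∂F/∂a = -12a(a - 1)(a + 3); at a=-2 this is -72, so a increases.
∂F/∂b = -12(b - 3)(b + 3)(b + 4); at b=-5 this is 192, so b decreases.
The b-coordinate has no critical point in that direction and runs off to infinity.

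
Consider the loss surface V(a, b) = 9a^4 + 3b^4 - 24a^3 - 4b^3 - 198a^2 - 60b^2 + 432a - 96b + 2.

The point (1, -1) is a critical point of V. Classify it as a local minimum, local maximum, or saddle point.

local maximum

The mixed partial ∂²V/∂a∂b is 0, so the Hessian at any point is diag(V_aa, V_bb) = diag(36(3a^2 - 4a - 11), 12(3b^2 - 2b - 10)).
At (1, -1): H = diag(-432, -60).
Both eigenvalues are negative, so H is negative definite: a local maximum.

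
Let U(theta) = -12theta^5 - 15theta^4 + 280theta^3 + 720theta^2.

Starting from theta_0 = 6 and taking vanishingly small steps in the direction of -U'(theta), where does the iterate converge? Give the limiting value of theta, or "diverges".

diverges

U'(theta) = -60theta(theta - 4)(theta + 2)(theta + 3), so U'(6) = -51840.
Gradient descent moves in the -U' direction, i.e. theta is increasing.
There is no critical point above theta=6, and U' keeps the same sign, so the iterate runs off to +∞.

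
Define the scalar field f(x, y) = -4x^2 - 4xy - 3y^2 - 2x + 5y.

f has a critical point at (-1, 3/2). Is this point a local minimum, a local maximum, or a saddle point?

The Hessian of f is constant: H = [[-8, -4], [-4, -6]].
det(H) = (-8)·(-6) − (-4)² = 32.
det(H) > 0 and tr(H) = -14 < 0, so H is negative definite and the point is a local maximum.

local maximum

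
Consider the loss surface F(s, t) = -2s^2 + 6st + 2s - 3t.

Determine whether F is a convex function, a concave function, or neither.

F is quadratic, so its Hessian is the constant matrix H = [[-4, 6], [6, 0]].
det(H) = -36, tr(H) = -4.
det(H) < 0, so H is indefinite: neither convex nor concave.

neither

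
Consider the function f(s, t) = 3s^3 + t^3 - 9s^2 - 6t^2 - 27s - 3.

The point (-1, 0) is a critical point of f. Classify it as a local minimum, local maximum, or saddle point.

The mixed partial ∂²f/∂s∂t is 0, so the Hessian at any point is diag(f_ss, f_tt) = diag(18(s - 1), 6(t - 2)).
At (-1, 0): H = diag(-36, -12).
Both eigenvalues are negative, so H is negative definite: a local maximum.

local maximum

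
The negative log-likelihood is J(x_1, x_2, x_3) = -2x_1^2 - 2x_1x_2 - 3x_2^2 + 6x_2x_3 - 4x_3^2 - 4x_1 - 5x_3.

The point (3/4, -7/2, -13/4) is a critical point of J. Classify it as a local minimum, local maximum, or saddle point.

local maximum

The Hessian is constant: H = [[-4, -2, 0], [-2, -6, 6], [0, 6, -8]].
Leading principal minors: Δ₁ = -4, Δ₂ = 20, Δ₃ = -16.
The minors alternate sign starting negative (−, +, −), so H is negative definite: a local maximum.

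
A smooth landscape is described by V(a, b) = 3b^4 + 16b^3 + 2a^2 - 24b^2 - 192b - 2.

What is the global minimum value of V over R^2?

-306

V(a,b) separates as P(a) + Q(b) − 2, so its minimum is min P + min Q − 2.
P'(a) = 4a vanishes at a ∈ {0}; Q'(b) = 12(b - 2)(b + 2)(b + 4) vanishes at b ∈ {-4, -2, 2}.
Local minima of P (where P''>0): P(0)=0. Local minima of Q: Q(-4)=128, Q(2)=-304.
So the global minimum of V is P(0) + Q(2) − 2 = 0 − 304 − 2 = -306, attained at (0, 2).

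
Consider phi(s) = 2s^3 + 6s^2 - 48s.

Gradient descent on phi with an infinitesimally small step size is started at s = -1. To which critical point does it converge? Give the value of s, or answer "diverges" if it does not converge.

2

phi'(s) = 6(s - 2)(s + 4), so phi'(-1) = -54.
Gradient descent moves in the -phi' direction, i.e. s is increasing.
The nearest critical point in that direction is s = 2, where phi'' = 36 > 0 (a local minimum). The iterate converges there.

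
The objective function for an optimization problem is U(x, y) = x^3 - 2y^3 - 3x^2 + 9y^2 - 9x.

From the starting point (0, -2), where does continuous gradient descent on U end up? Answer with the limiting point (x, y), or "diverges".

U is separable, so gradient descent decouples: x follows -∂U/∂x, y follows -∂U/∂y.
∂U/∂x = 3(x - 3)(x + 1); at x=0 this is -9, so x increases.
∂U/∂y = -6y(y - 3); at y=-2 this is -60, so y increases.
x converges to its nearest critical value 3 (a local min of the x-part); y converges to 0. The iterate converges to (3, 0).

(3, 0)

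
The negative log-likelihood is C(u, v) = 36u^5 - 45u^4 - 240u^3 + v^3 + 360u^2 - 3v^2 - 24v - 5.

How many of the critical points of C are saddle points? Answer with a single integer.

4

C separates as a function of u plus a function of v, so ∇C=0 decouples.
∂C/∂u = 180u(u - 2)(u - 1)(u + 2) = 0 at u ∈ {-2, 0, 1, 2}; ∂C/∂v = 3(v - 4)(v + 2) = 0 at v ∈ {-2, 4}.
The Hessian is diagonal: diag(C_uu, C_vv). Second derivatives: C_uu(-2)=-4320, C_uu(0)=720, C_uu(1)=-540, C_uu(2)=1440; C_vv(-2)=-18, C_vv(4)=18.
Saddle points occur where the two diagonal entries have opposite signs: (-2, 4), (0, -2), (1, 4), (2, -2). Count: 4.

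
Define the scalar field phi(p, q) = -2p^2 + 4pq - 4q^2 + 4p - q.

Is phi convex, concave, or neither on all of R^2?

concave

phi is quadratic, so its Hessian is the constant matrix H = [[-4, 4], [4, -8]].
det(H) = 16, tr(H) = -12.
det(H) > 0 and tr(H) < 0, so H is negative definite everywhere: concave.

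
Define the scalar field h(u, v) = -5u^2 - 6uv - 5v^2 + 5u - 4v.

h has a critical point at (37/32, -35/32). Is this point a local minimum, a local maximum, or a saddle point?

local maximum

The Hessian of h is constant: H = [[-10, -6], [-6, -10]].
det(H) = (-10)·(-10) − (-6)² = 64.
det(H) > 0 and tr(H) = -20 < 0, so H is negative definite and the point is a local maximum.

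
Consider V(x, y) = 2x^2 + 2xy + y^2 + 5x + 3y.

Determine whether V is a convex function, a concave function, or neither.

V is quadratic, so its Hessian is the constant matrix H = [[4, 2], [2, 2]].
det(H) = 4, tr(H) = 6.
det(H) > 0 and tr(H) > 0, so H is positive definite everywhere: convex.

convex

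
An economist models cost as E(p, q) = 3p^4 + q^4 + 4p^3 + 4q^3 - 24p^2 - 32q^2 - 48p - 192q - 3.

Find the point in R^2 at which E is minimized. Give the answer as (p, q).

E(p,q) separates as A(p) + B(q) − 3, so its minimum is min A + min B − 3.
A'(p) = 12(p - 2)(p + 1)(p + 2) vanishes at p ∈ {-2, -1, 2}; B'(q) = 4(q - 4)(q + 3)(q + 4) vanishes at q ∈ {-4, -3, 4}.
Local minima of A (where A''>0): A(-2)=16, A(2)=-112. Local minima of B: B(-4)=256, B(4)=-768.
So the global minimum of E is A(2) + B(4) − 3 = -112 − 768 − 3 = -883, attained at (2, 4).

(2, 4)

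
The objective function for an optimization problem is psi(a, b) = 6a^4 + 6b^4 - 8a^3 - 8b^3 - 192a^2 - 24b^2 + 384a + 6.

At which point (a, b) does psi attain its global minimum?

psi(a,b) separates as P(a) + Q(b) + 6, so its minimum is min P + min Q + 6.
P'(a) = 24(a - 4)(a - 1)(a + 4) vanishes at a ∈ {-4, 1, 4}; Q'(b) = 24b(b - 2)(b + 1) vanishes at b ∈ {-1, 0, 2}.
Local minima of P (where P''>0): P(-4)=-2560, P(4)=-512. Local minima of Q: Q(-1)=-10, Q(2)=-64.
So the global minimum of psi is P(-4) + Q(2) + 6 = -2560 − 64 + 6 = -2618, attained at (-4, 2).

(-4, 2)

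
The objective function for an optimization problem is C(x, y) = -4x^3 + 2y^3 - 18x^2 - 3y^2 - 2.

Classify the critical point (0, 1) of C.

The mixed partial ∂²C/∂x∂y is 0, so the Hessian at any point is diag(C_xx, C_yy) = diag(-12(2x + 3), 6(2y - 1)).
At (0, 1): H = diag(-36, 6).
The eigenvalues have opposite signs, so H is indefinite: a saddle point.

saddle point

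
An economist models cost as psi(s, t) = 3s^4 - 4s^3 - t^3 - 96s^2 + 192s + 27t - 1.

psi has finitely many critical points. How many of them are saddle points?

3

psi separates as a function of s plus a function of t, so ∇psi=0 decouples.
∂psi/∂s = 12(s - 4)(s - 1)(s + 4) = 0 at s ∈ {-4, 1, 4}; ∂psi/∂t = -3(t - 3)(t + 3) = 0 at t ∈ {-3, 3}.
The Hessian is diagonal: diag(psi_ss, psi_tt). Second derivatives: psi_ss(-4)=480, psi_ss(1)=-180, psi_ss(4)=288; psi_tt(-3)=18, psi_tt(3)=-18.
Saddle points occur where the two diagonal entries have opposite signs: (-4, 3), (1, -3), (4, 3). Count: 3.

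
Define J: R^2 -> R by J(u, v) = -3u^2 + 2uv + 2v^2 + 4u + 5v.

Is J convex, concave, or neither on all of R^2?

neither

J is quadratic, so its Hessian is the constant matrix H = [[-6, 2], [2, 4]].
det(H) = -28, tr(H) = -2.
det(H) < 0, so H is indefinite: neither convex nor concave.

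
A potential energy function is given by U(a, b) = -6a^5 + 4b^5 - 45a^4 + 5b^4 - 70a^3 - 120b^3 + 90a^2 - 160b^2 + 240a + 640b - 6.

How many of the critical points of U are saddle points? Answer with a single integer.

8

U separates as a function of a plus a function of b, so ∇U=0 decouples.
∂U/∂a = -30(a - 1)(a + 1)(a + 2)(a + 4) = 0 at a ∈ {-4, -2, -1, 1}; ∂U/∂b = 20(b - 4)(b - 1)(b + 2)(b + 4) = 0 at b ∈ {-4, -2, 1, 4}.
The Hessian is diagonal: diag(U_aa, U_bb). Second derivatives: U_aa(-4)=900, U_aa(-2)=-180, U_aa(-1)=180, U_aa(1)=-900; U_bb(-4)=-1600, U_bb(-2)=720, U_bb(1)=-900, U_bb(4)=2880.
Saddle points occur where the two diagonal entries have opposite signs: (-4, -4), (-4, 1), (-2, -2), (-2, 4), (-1, -4), (-1, 1), (1, -2), (1, 4). Count: 8.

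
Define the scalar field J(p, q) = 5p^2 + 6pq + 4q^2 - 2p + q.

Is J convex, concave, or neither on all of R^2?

J is quadratic, so its Hessian is the constant matrix H = [[10, 6], [6, 8]].
det(H) = 44, tr(H) = 18.
det(H) > 0 and tr(H) > 0, so H is positive definite everywhere: convex.

convex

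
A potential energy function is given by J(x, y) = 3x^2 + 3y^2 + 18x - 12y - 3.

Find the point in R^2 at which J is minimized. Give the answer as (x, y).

J(x,y) separates as P(x) + Q(y) − 3, so its minimum is min P + min Q − 3.
P'(x) = 6x + 18 vanishes at x ∈ {-3}; Q'(y) = 6y - 12 vanishes at y ∈ {2}.
Local minima of P (where P''>0): P(-3)=-27. Local minima of Q: Q(2)=-12.
So the global minimum of J is P(-3) + Q(2) − 3 = -27 − 12 − 3 = -42, attained at (-3, 2).

(-3, 2)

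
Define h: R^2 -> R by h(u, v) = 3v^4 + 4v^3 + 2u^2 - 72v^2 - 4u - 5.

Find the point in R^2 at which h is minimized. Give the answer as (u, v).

h(u,v) separates as P(u) + Q(v) − 5, so its minimum is min P + min Q − 5.
P'(u) = 4u - 4 vanishes at u ∈ {1}; Q'(v) = 12v(v - 3)(v + 4) vanishes at v ∈ {-4, 0, 3}.
Local minima of P (where P''>0): P(1)=-2. Local minima of Q: Q(-4)=-640, Q(3)=-297.
So the global minimum of h is P(1) + Q(-4) − 5 = -2 − 640 − 5 = -647, attained at (1, -4).

(1, -4)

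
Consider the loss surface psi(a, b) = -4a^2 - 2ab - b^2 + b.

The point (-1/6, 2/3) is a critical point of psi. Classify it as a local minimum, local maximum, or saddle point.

The Hessian of psi is constant: H = [[-8, -2], [-2, -2]].
det(H) = (-8)·(-2) − (-2)² = 12.
det(H) > 0 and tr(H) = -10 < 0, so H is negative definite and the point is a local maximum.

local maximum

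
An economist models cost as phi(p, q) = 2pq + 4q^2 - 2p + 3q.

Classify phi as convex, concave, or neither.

phi is quadratic, so its Hessian is the constant matrix H = [[0, 2], [2, 8]].
det(H) = -4, tr(H) = 8.
det(H) < 0, so H is indefinite: neither convex nor concave.

neither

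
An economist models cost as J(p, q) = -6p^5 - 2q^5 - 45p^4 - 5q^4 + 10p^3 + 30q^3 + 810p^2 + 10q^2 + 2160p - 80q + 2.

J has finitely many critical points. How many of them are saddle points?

8

J separates as a function of p plus a function of q, so ∇J=0 decouples.
∂J/∂p = -30(p - 3)(p + 2)(p + 3)(p + 4) = 0 at p ∈ {-4, -3, -2, 3}; ∂J/∂q = -10(q - 2)(q - 1)(q + 1)(q + 4) = 0 at q ∈ {-4, -1, 1, 2}.
The Hessian is diagonal: diag(J_pp, J_qq). Second derivatives: J_pp(-4)=420, J_pp(-3)=-180, J_pp(-2)=300, J_pp(3)=-6300; J_qq(-4)=900, J_qq(-1)=-180, J_qq(1)=100, J_qq(2)=-180.
Saddle points occur where the two diagonal entries have opposite signs: (-4, -1), (-4, 2), (-3, -4), (-3, 1), (-2, -1), (-2, 2), (3, -4), (3, 1). Count: 8.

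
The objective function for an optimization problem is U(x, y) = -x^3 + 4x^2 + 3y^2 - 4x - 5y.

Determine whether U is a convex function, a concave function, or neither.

neither

The term -x^3 is cubic, so the Hessian is not constant.
∂²U/∂x² = -6x + 8, which takes both signs as x varies (negative for sufficiently large x). A diagonal entry of the Hessian changing sign means the Hessian is neither positive- nor negative-semidefinite on all of R^2.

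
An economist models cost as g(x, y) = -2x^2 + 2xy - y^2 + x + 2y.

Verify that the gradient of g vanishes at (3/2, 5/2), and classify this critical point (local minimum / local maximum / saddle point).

∇g = (-4x + 2y + 1, 2x - 2y + 2); substituting (3/2, 5/2) gives ∇g = (0, 0), so (3/2, 5/2) is indeed a critical point.
The Hessian of g is constant: H = [[-4, 2], [2, -2]].
det(H) = (-4)·(-2) − 2² = 4.
det(H) > 0 and tr(H) = -6 < 0, so H is negative definite and the point is a local maximum.

local maximum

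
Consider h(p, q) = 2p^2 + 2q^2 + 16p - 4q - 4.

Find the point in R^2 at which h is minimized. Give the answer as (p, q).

h(p,q) separates as A(p) + B(q) − 4, so its minimum is min A + min B − 4.
A'(p) = 4p + 16 vanishes at p ∈ {-4}; B'(q) = 4q - 4 vanishes at q ∈ {1}.
Local minima of A (where A''>0): A(-4)=-32. Local minima of B: B(1)=-2.
So the global minimum of h is A(-4) + B(1) − 4 = -32 − 2 − 4 = -38, attained at (-4, 1).

(-4, 1)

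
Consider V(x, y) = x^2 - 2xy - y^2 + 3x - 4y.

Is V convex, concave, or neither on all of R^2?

neither

V is quadratic, so its Hessian is the constant matrix H = [[2, -2], [-2, -2]].
det(H) = -8, tr(H) = 0.
det(H) < 0, so H is indefinite: neither convex nor concave.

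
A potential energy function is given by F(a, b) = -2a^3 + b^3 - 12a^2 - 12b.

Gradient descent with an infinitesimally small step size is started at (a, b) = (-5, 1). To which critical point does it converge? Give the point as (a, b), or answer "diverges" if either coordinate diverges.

F is separable, so gradient descent decouples: a follows -∂F/∂a, b follows -∂F/∂b.
∂F/∂a = -6a(a + 4); at a=-5 this is -30, so a increases.
∂F/∂b = 3(b - 2)(b + 2); at b=1 this is -9, so b increases.
a converges to its nearest critical value -4 (a local min of the a-part); b converges to 2. The iterate converges to (-4, 2).

(-4, 2)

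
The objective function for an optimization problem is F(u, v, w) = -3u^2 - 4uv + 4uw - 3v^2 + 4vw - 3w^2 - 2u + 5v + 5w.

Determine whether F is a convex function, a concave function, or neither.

concave

F is quadratic, so its Hessian is the constant matrix H = [[-6, -4, 4], [-4, -6, 4], [4, 4, -6]].
Leading principal minors: -6, 20, -56.
Signs alternate −, +, − ⇒ H ≺ 0 ⇒ concave.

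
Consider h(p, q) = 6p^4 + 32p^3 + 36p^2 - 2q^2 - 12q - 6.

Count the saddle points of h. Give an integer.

h separates as a function of p plus a function of q, so ∇h=0 decouples.
∂h/∂p = 24p(p + 1)(p + 3) = 0 at p ∈ {-3, -1, 0}; ∂h/∂q = -4(q + 3) = 0 at q ∈ {-3}.
The Hessian is diagonal: diag(h_pp, h_qq). Second derivatives: h_pp(-3)=144, h_pp(-1)=-48, h_pp(0)=72; h_qq(-3)=-4.
Saddle points occur where the two diagonal entries have opposite signs: (-3, -3), (0, -3). Count: 2.

2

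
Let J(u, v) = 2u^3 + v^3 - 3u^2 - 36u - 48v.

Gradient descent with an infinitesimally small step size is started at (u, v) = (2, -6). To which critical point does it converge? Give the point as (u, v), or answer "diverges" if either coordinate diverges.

J is separable, so gradient descent decouples: u follows -∂J/∂u, v follows -∂J/∂v.
∂J/∂u = 6(u - 3)(u + 2); at u=2 this is -24, so u increases.
∂J/∂v = 3(v - 4)(v + 4); at v=-6 this is 60, so v decreases.
The v-coordinate has no critical point in that direction and runs off to infinity.

diverges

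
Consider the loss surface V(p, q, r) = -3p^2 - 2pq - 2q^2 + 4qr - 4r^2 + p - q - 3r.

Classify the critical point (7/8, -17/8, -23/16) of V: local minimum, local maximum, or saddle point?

The Hessian is constant: H = [[-6, -2, 0], [-2, -4, 4], [0, 4, -8]].
Leading principal minors: Δ₁ = -6, Δ₂ = 20, Δ₃ = -64.
The minors alternate sign starting negative (−, +, −), so H is negative definite: a local maximum.

local maximum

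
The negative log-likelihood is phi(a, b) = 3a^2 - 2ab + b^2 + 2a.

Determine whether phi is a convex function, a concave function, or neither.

phi is quadratic, so its Hessian is the constant matrix H = [[6, -2], [-2, 2]].
det(H) = 8, tr(H) = 8.
det(H) > 0 and tr(H) > 0, so H is positive definite everywhere: convex.

convex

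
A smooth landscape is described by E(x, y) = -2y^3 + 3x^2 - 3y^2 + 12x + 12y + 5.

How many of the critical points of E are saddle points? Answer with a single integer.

1

E separates as a function of x plus a function of y, so ∇E=0 decouples.
∂E/∂x = 6(x + 2) = 0 at x ∈ {-2}; ∂E/∂y = -6(y - 1)(y + 2) = 0 at y ∈ {-2, 1}.
The Hessian is diagonal: diag(E_xx, E_yy). Second derivatives: E_xx(-2)=6; E_yy(-2)=18, E_yy(1)=-18.
Saddle points occur where the two diagonal entries have opposite signs: (-2, 1). Count: 1.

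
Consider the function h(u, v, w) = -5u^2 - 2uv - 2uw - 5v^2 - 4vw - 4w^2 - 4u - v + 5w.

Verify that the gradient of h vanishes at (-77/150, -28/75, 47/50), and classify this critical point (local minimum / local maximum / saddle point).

local maximum

∇h = (-10u - 2v - 2w - 4, -2u - 10v - 4w - 1, -2u - 4v - 8w + 5); substituting (-77/150, -28/75, 47/50) gives ∇h = (0, 0, 0), so (-77/150, -28/75, 47/50) is indeed a critical point.
The Hessian is constant: H = [[-10, -2, -2], [-2, -10, -4], [-2, -4, -8]].
Leading principal minors: Δ₁ = -10, Δ₂ = 96, Δ₃ = -600.
The minors alternate sign starting negative (−, +, −), so H is negative definite: a local maximum.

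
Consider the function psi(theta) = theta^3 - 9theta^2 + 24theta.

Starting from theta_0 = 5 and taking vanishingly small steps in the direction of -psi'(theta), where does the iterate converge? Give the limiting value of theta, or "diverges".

psi'(theta) = 3(theta - 4)(theta - 2), so psi'(5) = 9.
Gradient descent moves in the -psi' direction, i.e. theta is decreasing.
The nearest critical point in that direction is theta = 4, where psi'' = 6 > 0 (a local minimum). The iterate converges there.

4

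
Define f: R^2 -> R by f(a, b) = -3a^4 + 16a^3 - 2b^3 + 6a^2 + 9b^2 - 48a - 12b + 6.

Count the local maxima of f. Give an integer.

2

f separates as a function of a plus a function of b, so ∇f=0 decouples.
∂f/∂a = -12(a - 4)(a - 1)(a + 1) = 0 at a ∈ {-1, 1, 4}; ∂f/∂b = -6(b - 2)(b - 1) = 0 at b ∈ {1, 2}.
The Hessian is diagonal: diag(f_aa, f_bb). Second derivatives: f_aa(-1)=-120, f_aa(1)=72, f_aa(4)=-180; f_bb(1)=6, f_bb(2)=-6.
Local maxima occur where both diagonal entries negative: (-1, 2), (4, 2). Count: 2.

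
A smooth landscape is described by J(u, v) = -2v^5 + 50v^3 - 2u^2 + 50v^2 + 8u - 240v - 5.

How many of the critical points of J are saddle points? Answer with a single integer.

2

J separates as a function of u plus a function of v, so ∇J=0 decouples.
∂J/∂u = -4(u - 2) = 0 at u ∈ {2}; ∂J/∂v = -10(v - 4)(v - 1)(v + 2)(v + 3) = 0 at v ∈ {-3, -2, 1, 4}.
The Hessian is diagonal: diag(J_uu, J_vv). Second derivatives: J_uu(2)=-4; J_vv(-3)=280, J_vv(-2)=-180, J_vv(1)=360, J_vv(4)=-1260.
Saddle points occur where the two diagonal entries have opposite signs: (2, -3), (2, 1). Count: 2.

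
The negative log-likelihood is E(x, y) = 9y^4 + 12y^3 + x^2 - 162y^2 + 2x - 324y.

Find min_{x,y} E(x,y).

-1378

E(x,y) separates as P(x) + Q(y), so its minimum is min P + min Q.
P'(x) = 2x + 2 vanishes at x ∈ {-1}; Q'(y) = 36(y - 3)(y + 1)(y + 3) vanishes at y ∈ {-3, -1, 3}.
Local minima of P (where P''>0): P(-1)=-1. Local minima of Q: Q(-3)=-81, Q(3)=-1377.
So the global minimum of E is P(-1) + Q(3) = -1 − 1377 = -1378, attained at (-1, 3).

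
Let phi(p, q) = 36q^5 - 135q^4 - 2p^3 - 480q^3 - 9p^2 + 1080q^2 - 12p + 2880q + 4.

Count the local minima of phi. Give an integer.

phi separates as a function of p plus a function of q, so ∇phi=0 decouples.
∂phi/∂p = -6(p + 1)(p + 2) = 0 at p ∈ {-2, -1}; ∂phi/∂q = 180(q - 4)(q - 2)(q + 1)(q + 2) = 0 at q ∈ {-2, -1, 2, 4}.
The Hessian is diagonal: diag(phi_pp, phi_qq). Second derivatives: phi_pp(-2)=6, phi_pp(-1)=-6; phi_qq(-2)=-4320, phi_qq(-1)=2700, phi_qq(2)=-4320, phi_qq(4)=10800.
Local minima occur where both diagonal entries positive: (-2, -1), (-2, 4). Count: 2.

2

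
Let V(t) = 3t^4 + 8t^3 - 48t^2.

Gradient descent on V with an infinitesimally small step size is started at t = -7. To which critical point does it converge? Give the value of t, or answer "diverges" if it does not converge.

-4

V'(t) = 12t(t - 2)(t + 4), so V'(-7) = -2268.
Gradient descent moves in the -V' direction, i.e. t is increasing.
The nearest critical point in that direction is t = -4, where V'' = 288 > 0 (a local minimum). The iterate converges there.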